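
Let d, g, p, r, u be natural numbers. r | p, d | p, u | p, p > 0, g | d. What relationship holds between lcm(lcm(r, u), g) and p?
lcm(lcm(r, u), g) ≤ p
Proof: Because r | p and u | p, lcm(r, u) | p. g | d and d | p, hence g | p. lcm(r, u) | p, so lcm(lcm(r, u), g) | p. p > 0, so lcm(lcm(r, u), g) ≤ p.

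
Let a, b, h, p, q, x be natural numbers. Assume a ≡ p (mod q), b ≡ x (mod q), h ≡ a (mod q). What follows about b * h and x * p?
b * h ≡ x * p (mod q)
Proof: From h ≡ a (mod q) and a ≡ p (mod q), h ≡ p (mod q). Since b ≡ x (mod q), b * h ≡ x * p (mod q).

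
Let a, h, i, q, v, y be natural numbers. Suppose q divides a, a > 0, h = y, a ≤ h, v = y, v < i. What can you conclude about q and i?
q < i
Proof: Because q divides a and a > 0, q ≤ a. Since h = y and a ≤ h, a ≤ y. Since q ≤ a, q ≤ y. v = y and v < i, so y < i. From q ≤ y, q < i.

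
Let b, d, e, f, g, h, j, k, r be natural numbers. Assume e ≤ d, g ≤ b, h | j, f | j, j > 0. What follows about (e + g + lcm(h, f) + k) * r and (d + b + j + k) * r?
(e + g + lcm(h, f) + k) * r ≤ (d + b + j + k) * r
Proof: From e ≤ d and g ≤ b, e + g ≤ d + b. From h | j and f | j, lcm(h, f) | j. j > 0, so lcm(h, f) ≤ j. Then lcm(h, f) + k ≤ j + k. Since e + g ≤ d + b, e + g + lcm(h, f) + k ≤ d + b + j + k. Then (e + g + lcm(h, f) + k) * r ≤ (d + b + j + k) * r.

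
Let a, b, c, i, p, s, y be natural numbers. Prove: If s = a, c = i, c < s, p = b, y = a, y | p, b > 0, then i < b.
c = i and c < s, hence i < s. Since s = a, i < a. y = a and y | p, therefore a | p. p = b, so a | b. Since b > 0, a ≤ b. Since i < a, i < b.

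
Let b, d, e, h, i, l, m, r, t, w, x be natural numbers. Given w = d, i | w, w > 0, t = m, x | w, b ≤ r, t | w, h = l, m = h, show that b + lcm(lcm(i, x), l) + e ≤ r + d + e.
From i | w and x | w, lcm(i, x) | w. Since m = h and h = l, m = l. Since t = m and t | w, m | w. Because m = l, l | w. Since lcm(i, x) | w, lcm(lcm(i, x), l) | w. w > 0, so lcm(lcm(i, x), l) ≤ w. w = d, so lcm(lcm(i, x), l) ≤ d. Since b ≤ r, b + lcm(lcm(i, x), l) ≤ r + d. Then b + lcm(lcm(i, x), l) + e ≤ r + d + e.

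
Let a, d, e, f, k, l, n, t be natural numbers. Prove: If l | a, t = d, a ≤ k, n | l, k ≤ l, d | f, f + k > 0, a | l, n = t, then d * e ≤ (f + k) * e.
Because n = t and t = d, n = d. a | l and l | a, hence a = l. Since a ≤ k, l ≤ k. k ≤ l, so l = k. n | l, so n | k. Since n = d, d | k. Since d | f, d | f + k. f + k > 0, so d ≤ f + k. Then d * e ≤ (f + k) * e.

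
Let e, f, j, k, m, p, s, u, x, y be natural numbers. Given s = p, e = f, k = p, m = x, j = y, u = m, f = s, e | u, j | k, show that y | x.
Since k = p and j | k, j | p. From e = f and f = s, e = s. e | u, so s | u. u = m, so s | m. Since m = x, s | x. s = p, so p | x. j | p, so j | x. j = y, so y | x.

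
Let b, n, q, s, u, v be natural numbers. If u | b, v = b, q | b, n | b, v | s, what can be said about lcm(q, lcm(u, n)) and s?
lcm(q, lcm(u, n)) | s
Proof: u | b and n | b, hence lcm(u, n) | b. q | b, so lcm(q, lcm(u, n)) | b. Since v = b and v | s, b | s. Since lcm(q, lcm(u, n)) | b, lcm(q, lcm(u, n)) | s.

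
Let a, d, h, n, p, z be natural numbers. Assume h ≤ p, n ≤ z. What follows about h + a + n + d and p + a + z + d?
h + a + n + d ≤ p + a + z + d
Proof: h ≤ p, thus h + a ≤ p + a. n ≤ z, therefore n + d ≤ z + d. Since h + a ≤ p + a, h + a + n + d ≤ p + a + z + d.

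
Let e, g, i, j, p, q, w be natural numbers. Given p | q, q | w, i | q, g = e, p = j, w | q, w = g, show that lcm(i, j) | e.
Since q | w and w | q, q = w. Since w = g, q = g. Since g = e, q = e. p = j and p | q, thus j | q. From i | q, lcm(i, j) | q. Since q = e, lcm(i, j) | e.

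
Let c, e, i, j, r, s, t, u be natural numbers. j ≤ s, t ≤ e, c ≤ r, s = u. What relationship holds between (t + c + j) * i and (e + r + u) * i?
(t + c + j) * i ≤ (e + r + u) * i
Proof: s = u and j ≤ s, hence j ≤ u. Since c ≤ r, c + j ≤ r + u. Since t ≤ e, t + c + j ≤ e + r + u. Then (t + c + j) * i ≤ (e + r + u) * i.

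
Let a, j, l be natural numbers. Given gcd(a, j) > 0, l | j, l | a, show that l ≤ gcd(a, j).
l | a and l | j, hence l | gcd(a, j). Since gcd(a, j) > 0, l ≤ gcd(a, j).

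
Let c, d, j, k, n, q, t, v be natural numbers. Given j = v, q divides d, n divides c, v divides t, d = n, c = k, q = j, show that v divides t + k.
Because q = j and j = v, q = v. d = n and q divides d, so q divides n. Since n divides c, q divides c. Since q = v, v divides c. c = k, so v divides k. v divides t, so v divides t + k.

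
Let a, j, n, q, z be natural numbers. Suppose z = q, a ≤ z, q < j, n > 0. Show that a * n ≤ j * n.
From z = q and a ≤ z, a ≤ q. q < j, so a < j. Since n > 0, a * n < j * n. Then a * n ≤ j * n.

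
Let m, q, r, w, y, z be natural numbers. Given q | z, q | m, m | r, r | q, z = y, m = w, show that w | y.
m | r and r | q, therefore m | q. From q | m, q = m. Because q | z, m | z. Since z = y, m | y. From m = w, w | y.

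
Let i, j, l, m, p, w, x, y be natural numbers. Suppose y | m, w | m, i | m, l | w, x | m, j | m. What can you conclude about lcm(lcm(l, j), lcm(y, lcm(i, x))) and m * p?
lcm(lcm(l, j), lcm(y, lcm(i, x))) | m * p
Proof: l | w and w | m, hence l | m. Since j | m, lcm(l, j) | m. Because i | m and x | m, lcm(i, x) | m. y | m, so lcm(y, lcm(i, x)) | m. lcm(l, j) | m, so lcm(lcm(l, j), lcm(y, lcm(i, x))) | m. Then lcm(lcm(l, j), lcm(y, lcm(i, x))) | m * p.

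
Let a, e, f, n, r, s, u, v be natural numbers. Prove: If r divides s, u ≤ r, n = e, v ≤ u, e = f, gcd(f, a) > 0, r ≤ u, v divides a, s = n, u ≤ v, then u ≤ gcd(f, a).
Since r ≤ u and u ≤ r, r = u. From n = e and e = f, n = f. s = n and r divides s, thus r divides n. Since n = f, r divides f. r = u, so u divides f. v ≤ u and u ≤ v, therefore v = u. From v divides a, u divides a. u divides f, so u divides gcd(f, a). gcd(f, a) > 0, so u ≤ gcd(f, a).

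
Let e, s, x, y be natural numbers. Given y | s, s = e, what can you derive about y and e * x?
y | e * x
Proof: s = e and y | s, therefore y | e. Then y | e * x.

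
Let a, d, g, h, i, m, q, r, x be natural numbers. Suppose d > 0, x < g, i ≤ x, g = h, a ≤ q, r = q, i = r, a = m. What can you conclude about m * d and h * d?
m * d < h * d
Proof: Since a = m and a ≤ q, m ≤ q. i = r and r = q, so i = q. i ≤ x and x < g, therefore i < g. Because g = h, i < h. Since i = q, q < h. m ≤ q, so m < h. d > 0, so m * d < h * d.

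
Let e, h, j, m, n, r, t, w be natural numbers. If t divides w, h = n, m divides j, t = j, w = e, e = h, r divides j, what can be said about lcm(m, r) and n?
lcm(m, r) divides n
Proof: e = h and h = n, therefore e = n. m divides j and r divides j, thus lcm(m, r) divides j. t = j and t divides w, so j divides w. lcm(m, r) divides j, so lcm(m, r) divides w. w = e, so lcm(m, r) divides e. Because e = n, lcm(m, r) divides n.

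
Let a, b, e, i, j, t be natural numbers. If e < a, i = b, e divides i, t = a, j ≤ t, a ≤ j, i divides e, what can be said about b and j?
b < j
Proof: Because t = a and j ≤ t, j ≤ a. Because a ≤ j, a = j. Since e divides i and i divides e, e = i. Since i = b, e = b. e < a, so b < a. a = j, so b < j.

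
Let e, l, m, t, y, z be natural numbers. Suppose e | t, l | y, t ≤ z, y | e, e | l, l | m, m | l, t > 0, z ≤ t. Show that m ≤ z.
Since t ≤ z and z ≤ t, t = z. l | m and m | l, therefore l = m. l | y and y | e, hence l | e. Because e | l, e = l. Since e | t, l | t. Since t > 0, l ≤ t. l = m, so m ≤ t. t = z, so m ≤ z.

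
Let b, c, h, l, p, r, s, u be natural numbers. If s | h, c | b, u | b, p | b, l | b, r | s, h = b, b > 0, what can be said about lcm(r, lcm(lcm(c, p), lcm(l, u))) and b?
lcm(r, lcm(lcm(c, p), lcm(l, u))) ≤ b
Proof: Since h = b and s | h, s | b. r | s, so r | b. Because c | b and p | b, lcm(c, p) | b. From l | b and u | b, lcm(l, u) | b. lcm(c, p) | b, so lcm(lcm(c, p), lcm(l, u)) | b. Since r | b, lcm(r, lcm(lcm(c, p), lcm(l, u))) | b. Since b > 0, lcm(r, lcm(lcm(c, p), lcm(l, u))) ≤ b.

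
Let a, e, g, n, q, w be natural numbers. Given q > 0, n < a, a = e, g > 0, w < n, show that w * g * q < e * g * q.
Since w < n and n < a, w < a. a = e, so w < e. g > 0, so w * g < e * g. Since q > 0, w * g * q < e * g * q.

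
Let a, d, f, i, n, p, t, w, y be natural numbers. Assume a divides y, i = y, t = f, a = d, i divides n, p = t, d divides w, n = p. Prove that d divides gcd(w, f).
p = t and t = f, hence p = f. Because i = y and i divides n, y divides n. n = p, so y divides p. Since p = f, y divides f. Since a divides y, a divides f. From a = d, d divides f. d divides w, so d divides gcd(w, f).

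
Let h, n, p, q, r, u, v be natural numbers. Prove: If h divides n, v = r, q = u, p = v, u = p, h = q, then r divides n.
Because u = p and p = v, u = v. Since h = q and q = u, h = u. h divides n, so u divides n. u = v, so v divides n. Since v = r, r divides n.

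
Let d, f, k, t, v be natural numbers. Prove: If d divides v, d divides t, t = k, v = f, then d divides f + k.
v = f and d divides v, therefore d divides f. t = k and d divides t, hence d divides k. d divides f, so d divides f + k.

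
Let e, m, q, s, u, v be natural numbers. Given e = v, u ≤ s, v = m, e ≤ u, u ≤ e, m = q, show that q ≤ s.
v = m and m = q, hence v = q. From u ≤ e and e ≤ u, u = e. From e = v, u = v. Since u ≤ s, v ≤ s. v = q, so q ≤ s.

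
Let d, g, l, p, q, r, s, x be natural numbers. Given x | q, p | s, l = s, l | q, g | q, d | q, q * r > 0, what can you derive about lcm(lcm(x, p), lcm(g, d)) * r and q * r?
lcm(lcm(x, p), lcm(g, d)) * r ≤ q * r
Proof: From l = s and l | q, s | q. From p | s, p | q. Because x | q, lcm(x, p) | q. g | q and d | q, therefore lcm(g, d) | q. lcm(x, p) | q, so lcm(lcm(x, p), lcm(g, d)) | q. Then lcm(lcm(x, p), lcm(g, d)) * r | q * r. From q * r > 0, lcm(lcm(x, p), lcm(g, d)) * r ≤ q * r.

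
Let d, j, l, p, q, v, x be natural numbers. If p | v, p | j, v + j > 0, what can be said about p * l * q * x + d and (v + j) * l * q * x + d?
p * l * q * x + d ≤ (v + j) * l * q * x + d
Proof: Because p | v and p | j, p | v + j. Since v + j > 0, p ≤ v + j. Then p * l ≤ (v + j) * l. Then p * l * q ≤ (v + j) * l * q. Then p * l * q * x ≤ (v + j) * l * q * x. Then p * l * q * x + d ≤ (v + j) * l * q * x + d.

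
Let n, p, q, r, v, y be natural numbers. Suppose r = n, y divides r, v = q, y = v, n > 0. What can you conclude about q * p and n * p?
q * p ≤ n * p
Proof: Because y = v and y divides r, v divides r. r = n, so v divides n. Since n > 0, v ≤ n. v = q, so q ≤ n. By multiplying by a non-negative, q * p ≤ n * p.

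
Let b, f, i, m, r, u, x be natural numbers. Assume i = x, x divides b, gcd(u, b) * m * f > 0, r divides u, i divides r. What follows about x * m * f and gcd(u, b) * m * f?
x * m * f ≤ gcd(u, b) * m * f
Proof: i = x and i divides r, hence x divides r. Since r divides u, x divides u. Because x divides b, x divides gcd(u, b). Then x * m divides gcd(u, b) * m. Then x * m * f divides gcd(u, b) * m * f. Since gcd(u, b) * m * f > 0, x * m * f ≤ gcd(u, b) * m * f.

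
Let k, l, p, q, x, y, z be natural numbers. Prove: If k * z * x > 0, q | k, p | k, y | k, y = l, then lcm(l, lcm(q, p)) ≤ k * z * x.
y = l and y | k, therefore l | k. Because q | k and p | k, lcm(q, p) | k. l | k, so lcm(l, lcm(q, p)) | k. Then lcm(l, lcm(q, p)) | k * z. Then lcm(l, lcm(q, p)) | k * z * x. k * z * x > 0, so lcm(l, lcm(q, p)) ≤ k * z * x.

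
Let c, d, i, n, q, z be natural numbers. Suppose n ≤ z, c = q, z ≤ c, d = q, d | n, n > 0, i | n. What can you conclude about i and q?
i | q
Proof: Since c = q and z ≤ c, z ≤ q. n ≤ z, so n ≤ q. d = q and d | n, thus q | n. Because n > 0, q ≤ n. n ≤ q, so n = q. i | n, so i | q.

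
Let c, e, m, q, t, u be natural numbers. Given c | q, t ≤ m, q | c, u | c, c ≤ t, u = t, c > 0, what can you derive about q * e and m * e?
q * e ≤ m * e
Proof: u = t and u | c, so t | c. c > 0, so t ≤ c. Since c ≤ t, t = c. c | q and q | c, therefore c = q. Since t = c, t = q. Since t ≤ m, q ≤ m. Then q * e ≤ m * e.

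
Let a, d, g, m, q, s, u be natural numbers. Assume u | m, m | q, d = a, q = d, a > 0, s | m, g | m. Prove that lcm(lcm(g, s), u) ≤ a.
g | m and s | m, so lcm(g, s) | m. From u | m, lcm(lcm(g, s), u) | m. q = d and d = a, therefore q = a. m | q, so m | a. lcm(lcm(g, s), u) | m, so lcm(lcm(g, s), u) | a. a > 0, so lcm(lcm(g, s), u) ≤ a.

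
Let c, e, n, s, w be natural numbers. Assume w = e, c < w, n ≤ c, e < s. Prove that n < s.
w = e and c < w, hence c < e. n ≤ c, so n < e. Since e < s, n < s.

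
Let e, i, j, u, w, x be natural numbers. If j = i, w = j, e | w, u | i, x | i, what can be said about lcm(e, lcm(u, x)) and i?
lcm(e, lcm(u, x)) | i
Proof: w = j and e | w, hence e | j. j = i, so e | i. Since u | i and x | i, lcm(u, x) | i. Since e | i, lcm(e, lcm(u, x)) | i.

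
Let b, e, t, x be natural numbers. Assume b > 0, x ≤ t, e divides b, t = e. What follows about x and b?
x ≤ b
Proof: Because t = e and x ≤ t, x ≤ e. Since e divides b and b > 0, e ≤ b. From x ≤ e, x ≤ b.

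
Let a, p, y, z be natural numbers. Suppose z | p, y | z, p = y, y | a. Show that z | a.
Because p = y and z | p, z | y. From y | z, y = z. Since y | a, z | a.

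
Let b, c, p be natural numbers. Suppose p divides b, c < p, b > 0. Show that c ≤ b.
From p divides b and b > 0, p ≤ b. c < p, so c < b. Then c ≤ b.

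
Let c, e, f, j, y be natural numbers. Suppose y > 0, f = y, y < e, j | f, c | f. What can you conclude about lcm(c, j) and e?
lcm(c, j) < e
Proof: Since c | f and j | f, lcm(c, j) | f. f = y, so lcm(c, j) | y. y > 0, so lcm(c, j) ≤ y. Since y < e, lcm(c, j) < e.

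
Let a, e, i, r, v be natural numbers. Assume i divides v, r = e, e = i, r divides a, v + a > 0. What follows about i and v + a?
i ≤ v + a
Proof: From r = e and e = i, r = i. r divides a, so i divides a. Because i divides v, i divides v + a. Since v + a > 0, i ≤ v + a.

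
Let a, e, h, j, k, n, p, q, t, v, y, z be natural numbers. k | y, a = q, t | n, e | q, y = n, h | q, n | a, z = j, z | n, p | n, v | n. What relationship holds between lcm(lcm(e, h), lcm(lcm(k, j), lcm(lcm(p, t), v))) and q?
lcm(lcm(e, h), lcm(lcm(k, j), lcm(lcm(p, t), v))) | q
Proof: From e | q and h | q, lcm(e, h) | q. y = n and k | y, thus k | n. z = j and z | n, hence j | n. k | n, so lcm(k, j) | n. p | n and t | n, thus lcm(p, t) | n. Since v | n, lcm(lcm(p, t), v) | n. lcm(k, j) | n, so lcm(lcm(k, j), lcm(lcm(p, t), v)) | n. Because a = q and n | a, n | q. Since lcm(lcm(k, j), lcm(lcm(p, t), v)) | n, lcm(lcm(k, j), lcm(lcm(p, t), v)) | q. Since lcm(e, h) | q, lcm(lcm(e, h), lcm(lcm(k, j), lcm(lcm(p, t), v))) | q.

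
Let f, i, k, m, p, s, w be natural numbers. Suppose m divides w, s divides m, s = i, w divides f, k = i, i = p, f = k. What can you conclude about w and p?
w = p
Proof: From f = k and w divides f, w divides k. k = i, so w divides i. s divides m and m divides w, thus s divides w. Since s = i, i divides w. w divides i, so w = i. Since i = p, w = p.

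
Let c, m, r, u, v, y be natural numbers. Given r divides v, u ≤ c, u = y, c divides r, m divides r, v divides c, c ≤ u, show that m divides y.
c ≤ u and u ≤ c, thus c = u. From u = y, c = y. r divides v and v divides c, therefore r divides c. c divides r, so r = c. Because m divides r, m divides c. c = y, so m divides y.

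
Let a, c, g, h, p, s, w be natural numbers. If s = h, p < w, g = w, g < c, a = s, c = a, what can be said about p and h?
p < h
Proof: From c = a and a = s, c = s. From s = h, c = h. g = w and g < c, thus w < c. Since p < w, p < c. c = h, so p < h.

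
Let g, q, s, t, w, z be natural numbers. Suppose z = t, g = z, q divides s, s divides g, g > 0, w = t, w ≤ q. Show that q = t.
From q divides s and s divides g, q divides g. Since g > 0, q ≤ g. Since g = z, q ≤ z. z = t, so q ≤ t. Since w = t and w ≤ q, t ≤ q. Since q ≤ t, q = t.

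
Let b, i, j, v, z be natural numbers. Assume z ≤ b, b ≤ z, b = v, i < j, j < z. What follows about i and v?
i < v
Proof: z ≤ b and b ≤ z, thus z = b. Since b = v, z = v. Because i < j and j < z, i < z. Since z = v, i < v.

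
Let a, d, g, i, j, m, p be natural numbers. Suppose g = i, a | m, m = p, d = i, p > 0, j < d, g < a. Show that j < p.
d = i and j < d, hence j < i. Because g = i and g < a, i < a. m = p and a | m, thus a | p. Since p > 0, a ≤ p. i < a, so i < p. Because j < i, j < p.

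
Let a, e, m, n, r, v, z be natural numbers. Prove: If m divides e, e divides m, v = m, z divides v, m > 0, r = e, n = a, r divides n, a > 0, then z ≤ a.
Since m divides e and e divides m, m = e. v = m and z divides v, thus z divides m. m > 0, so z ≤ m. Since m = e, z ≤ e. n = a and r divides n, hence r divides a. r = e, so e divides a. a > 0, so e ≤ a. z ≤ e, so z ≤ a.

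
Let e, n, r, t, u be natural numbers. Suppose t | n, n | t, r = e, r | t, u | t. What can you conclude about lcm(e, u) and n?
lcm(e, u) | n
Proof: Since t | n and n | t, t = n. r = e and r | t, so e | t. u | t, so lcm(e, u) | t. t = n, so lcm(e, u) | n.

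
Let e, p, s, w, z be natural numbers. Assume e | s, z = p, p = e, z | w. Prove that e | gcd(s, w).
z = p and p = e, thus z = e. Since z | w, e | w. e | s, so e | gcd(s, w).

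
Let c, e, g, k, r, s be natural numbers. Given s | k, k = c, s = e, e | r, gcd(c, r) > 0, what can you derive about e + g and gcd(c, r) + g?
e + g ≤ gcd(c, r) + g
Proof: k = c and s | k, hence s | c. Since s = e, e | c. Since e | r, e | gcd(c, r). From gcd(c, r) > 0, e ≤ gcd(c, r). Then e + g ≤ gcd(c, r) + g.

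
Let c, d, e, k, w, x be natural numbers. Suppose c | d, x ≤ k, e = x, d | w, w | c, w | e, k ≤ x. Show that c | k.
Since c | d and d | w, c | w. Since w | c, w = c. x ≤ k and k ≤ x, hence x = k. e = x and w | e, so w | x. x = k, so w | k. w = c, so c | k.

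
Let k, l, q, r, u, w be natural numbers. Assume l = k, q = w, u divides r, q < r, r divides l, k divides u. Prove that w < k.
Since l = k and r divides l, r divides k. From k divides u and u divides r, k divides r. Since r divides k, r = k. Because q = w and q < r, w < r. Since r = k, w < k.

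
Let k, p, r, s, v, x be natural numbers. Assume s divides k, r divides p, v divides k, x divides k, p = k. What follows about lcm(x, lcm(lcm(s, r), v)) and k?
lcm(x, lcm(lcm(s, r), v)) divides k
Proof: p = k and r divides p, thus r divides k. s divides k, so lcm(s, r) divides k. Because v divides k, lcm(lcm(s, r), v) divides k. Since x divides k, lcm(x, lcm(lcm(s, r), v)) divides k.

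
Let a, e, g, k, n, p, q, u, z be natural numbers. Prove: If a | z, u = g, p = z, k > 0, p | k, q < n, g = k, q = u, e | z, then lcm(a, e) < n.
Since a | z and e | z, lcm(a, e) | z. Because p = z and p | k, z | k. Since lcm(a, e) | z, lcm(a, e) | k. From k > 0, lcm(a, e) ≤ k. q = u and u = g, thus q = g. g = k, so q = k. Since q < n, k < n. lcm(a, e) ≤ k, so lcm(a, e) < n.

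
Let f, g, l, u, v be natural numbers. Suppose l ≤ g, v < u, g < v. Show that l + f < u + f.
Since l ≤ g and g < v, l < v. Because v < u, l < u. Then l + f < u + f.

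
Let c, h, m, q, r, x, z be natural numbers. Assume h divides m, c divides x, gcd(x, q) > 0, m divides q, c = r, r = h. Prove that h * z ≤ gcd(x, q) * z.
c = r and c divides x, so r divides x. Because r = h, h divides x. Because h divides m and m divides q, h divides q. Because h divides x, h divides gcd(x, q). Since gcd(x, q) > 0, h ≤ gcd(x, q). By multiplying by a non-negative, h * z ≤ gcd(x, q) * z.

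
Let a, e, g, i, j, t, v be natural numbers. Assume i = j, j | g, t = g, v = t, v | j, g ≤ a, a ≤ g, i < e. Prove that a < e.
v = t and v | j, so t | j. t = g, so g | j. j | g, so j = g. Since i = j, i = g. g ≤ a and a ≤ g, hence g = a. i = g, so i = a. Since i < e, a < e.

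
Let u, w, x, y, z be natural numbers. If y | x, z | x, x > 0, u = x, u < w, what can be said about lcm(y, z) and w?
lcm(y, z) < w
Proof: y | x and z | x, so lcm(y, z) | x. Since x > 0, lcm(y, z) ≤ x. u = x and u < w, so x < w. Because lcm(y, z) ≤ x, lcm(y, z) < w.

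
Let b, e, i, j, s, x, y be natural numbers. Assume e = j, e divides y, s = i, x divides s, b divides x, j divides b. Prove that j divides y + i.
e = j and e divides y, therefore j divides y. j divides b and b divides x, therefore j divides x. s = i and x divides s, therefore x divides i. j divides x, so j divides i. Since j divides y, j divides y + i.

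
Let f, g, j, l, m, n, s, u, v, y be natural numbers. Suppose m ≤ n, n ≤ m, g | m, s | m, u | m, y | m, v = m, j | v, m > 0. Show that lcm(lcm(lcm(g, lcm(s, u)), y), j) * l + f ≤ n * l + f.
m ≤ n and n ≤ m, so m = n. s | m and u | m, therefore lcm(s, u) | m. g | m, so lcm(g, lcm(s, u)) | m. Since y | m, lcm(lcm(g, lcm(s, u)), y) | m. From v = m and j | v, j | m. Since lcm(lcm(g, lcm(s, u)), y) | m, lcm(lcm(lcm(g, lcm(s, u)), y), j) | m. m > 0, so lcm(lcm(lcm(g, lcm(s, u)), y), j) ≤ m. Since m = n, lcm(lcm(lcm(g, lcm(s, u)), y), j) ≤ n. Then lcm(lcm(lcm(g, lcm(s, u)), y), j) * l ≤ n * l. Then lcm(lcm(lcm(g, lcm(s, u)), y), j) * l + f ≤ n * l + f.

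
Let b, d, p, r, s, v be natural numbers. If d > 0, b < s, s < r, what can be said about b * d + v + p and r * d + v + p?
b * d + v + p < r * d + v + p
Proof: b < s and s < r, hence b < r. Using d > 0, by multiplying by a positive, b * d < r * d. Then b * d + v < r * d + v. Then b * d + v + p < r * d + v + p.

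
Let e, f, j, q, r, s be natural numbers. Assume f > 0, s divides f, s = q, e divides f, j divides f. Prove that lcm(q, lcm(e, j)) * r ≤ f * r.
Since s = q and s divides f, q divides f. e divides f and j divides f, hence lcm(e, j) divides f. Because q divides f, lcm(q, lcm(e, j)) divides f. f > 0, so lcm(q, lcm(e, j)) ≤ f. By multiplying by a non-negative, lcm(q, lcm(e, j)) * r ≤ f * r.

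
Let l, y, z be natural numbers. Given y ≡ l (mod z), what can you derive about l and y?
l ≡ y (mod z)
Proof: y ≡ l (mod z). By symmetry, l ≡ y (mod z).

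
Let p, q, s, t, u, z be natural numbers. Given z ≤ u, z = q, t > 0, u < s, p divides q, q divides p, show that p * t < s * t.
q divides p and p divides q, therefore q = p. z = q, so z = p. z ≤ u, so p ≤ u. Since u < s, p < s. Since t > 0, by multiplying by a positive, p * t < s * t.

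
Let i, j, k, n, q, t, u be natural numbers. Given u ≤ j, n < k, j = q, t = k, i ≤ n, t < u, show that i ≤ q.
i ≤ n and n < k, thus i < k. t < u and u ≤ j, so t < j. t = k, so k < j. Since i < k, i < j. Since j = q, i < q. Then i ≤ q.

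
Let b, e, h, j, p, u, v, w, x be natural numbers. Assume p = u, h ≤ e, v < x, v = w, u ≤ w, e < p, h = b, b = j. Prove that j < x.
From h = b and b = j, h = j. h ≤ e and e < p, thus h < p. p = u, so h < u. h = j, so j < u. Since u ≤ w, j < w. v = w and v < x, so w < x. j < w, so j < x.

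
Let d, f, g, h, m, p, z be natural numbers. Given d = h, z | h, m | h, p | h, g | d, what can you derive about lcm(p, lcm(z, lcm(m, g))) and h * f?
lcm(p, lcm(z, lcm(m, g))) | h * f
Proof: From d = h and g | d, g | h. Since m | h, lcm(m, g) | h. z | h, so lcm(z, lcm(m, g)) | h. Since p | h, lcm(p, lcm(z, lcm(m, g))) | h. Then lcm(p, lcm(z, lcm(m, g))) | h * f.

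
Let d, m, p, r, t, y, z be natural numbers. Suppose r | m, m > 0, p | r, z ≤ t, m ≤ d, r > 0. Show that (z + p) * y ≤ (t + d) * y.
p | r and r > 0, thus p ≤ r. Since r | m and m > 0, r ≤ m. Since p ≤ r, p ≤ m. Since m ≤ d, p ≤ d. z ≤ t, so z + p ≤ t + d. Then (z + p) * y ≤ (t + d) * y.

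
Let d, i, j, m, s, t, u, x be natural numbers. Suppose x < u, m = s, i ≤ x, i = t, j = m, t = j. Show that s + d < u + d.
Since i = t and t = j, i = j. Since j = m, i = m. Because m = s, i = s. i ≤ x and x < u, therefore i < u. i = s, so s < u. Then s + d < u + d.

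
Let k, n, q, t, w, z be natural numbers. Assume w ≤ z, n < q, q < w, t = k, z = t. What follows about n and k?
n < k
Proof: q < w and w ≤ z, thus q < z. Since z = t, q < t. t = k, so q < k. n < q, so n < k.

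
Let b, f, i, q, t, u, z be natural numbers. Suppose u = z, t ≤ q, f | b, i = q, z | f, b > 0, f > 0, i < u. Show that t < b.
u = z and i < u, hence i < z. Since z | f and f > 0, z ≤ f. Since i < z, i < f. Since f | b and b > 0, f ≤ b. i < f, so i < b. i = q, so q < b. Since t ≤ q, t < b.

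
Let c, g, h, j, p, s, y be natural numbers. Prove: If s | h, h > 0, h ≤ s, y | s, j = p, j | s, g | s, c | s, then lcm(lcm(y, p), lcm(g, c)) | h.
s | h and h > 0, thus s ≤ h. h ≤ s, so s = h. j = p and j | s, hence p | s. y | s, so lcm(y, p) | s. g | s and c | s, thus lcm(g, c) | s. lcm(y, p) | s, so lcm(lcm(y, p), lcm(g, c)) | s. Since s = h, lcm(lcm(y, p), lcm(g, c)) | h.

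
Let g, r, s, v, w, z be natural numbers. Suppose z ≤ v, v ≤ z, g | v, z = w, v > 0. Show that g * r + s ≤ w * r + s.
Because v ≤ z and z ≤ v, v = z. Since z = w, v = w. g | v and v > 0, hence g ≤ v. v = w, so g ≤ w. Then g * r ≤ w * r. Then g * r + s ≤ w * r + s.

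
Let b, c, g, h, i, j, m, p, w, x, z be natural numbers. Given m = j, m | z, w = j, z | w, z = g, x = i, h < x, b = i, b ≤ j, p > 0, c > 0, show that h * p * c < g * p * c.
m = j and m | z, so j | z. w = j and z | w, therefore z | j. j | z, so j = z. Since z = g, j = g. Since x = i and h < x, h < i. Because b = i and b ≤ j, i ≤ j. Since h < i, h < j. j = g, so h < g. Since p > 0, h * p < g * p. c > 0, so h * p * c < g * p * c.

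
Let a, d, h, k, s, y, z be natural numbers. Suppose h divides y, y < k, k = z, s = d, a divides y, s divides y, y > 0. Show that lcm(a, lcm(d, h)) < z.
From s = d and s divides y, d divides y. h divides y, so lcm(d, h) divides y. a divides y, so lcm(a, lcm(d, h)) divides y. y > 0, so lcm(a, lcm(d, h)) ≤ y. From k = z and y < k, y < z. lcm(a, lcm(d, h)) ≤ y, so lcm(a, lcm(d, h)) < z.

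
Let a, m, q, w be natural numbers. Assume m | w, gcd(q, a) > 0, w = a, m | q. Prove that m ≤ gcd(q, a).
w = a and m | w, hence m | a. m | q, so m | gcd(q, a). gcd(q, a) > 0, so m ≤ gcd(q, a).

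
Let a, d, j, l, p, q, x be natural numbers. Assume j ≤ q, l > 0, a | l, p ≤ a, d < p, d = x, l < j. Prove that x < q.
From d < p and p ≤ a, d < a. a | l and l > 0, therefore a ≤ l. l < j and j ≤ q, hence l < q. Since a ≤ l, a < q. Since d < a, d < q. d = x, so x < q.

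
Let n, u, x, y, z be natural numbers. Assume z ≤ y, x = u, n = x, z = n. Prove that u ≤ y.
Since z = n and n = x, z = x. x = u, so z = u. Since z ≤ y, u ≤ y.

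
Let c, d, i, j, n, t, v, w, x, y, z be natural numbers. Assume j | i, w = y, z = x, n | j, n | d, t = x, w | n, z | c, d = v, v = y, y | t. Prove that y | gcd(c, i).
t = x and y | t, so y | x. z = x and z | c, thus x | c. y | x, so y | c. d = v and v = y, hence d = y. n | d, so n | y. w = y and w | n, so y | n. Since n | y, n = y. n | j, so y | j. Since j | i, y | i. Since y | c, y | gcd(c, i).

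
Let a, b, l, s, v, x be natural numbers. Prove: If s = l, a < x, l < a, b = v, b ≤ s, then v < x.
b = v and b ≤ s, therefore v ≤ s. Since s = l, v ≤ l. Since l < a and a < x, l < x. v ≤ l, so v < x.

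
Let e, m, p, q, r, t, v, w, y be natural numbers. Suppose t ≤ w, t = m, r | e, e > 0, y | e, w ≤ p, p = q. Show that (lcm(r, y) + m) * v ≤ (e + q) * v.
From r | e and y | e, lcm(r, y) | e. e > 0, so lcm(r, y) ≤ e. t = m and t ≤ w, hence m ≤ w. Since p = q and w ≤ p, w ≤ q. From m ≤ w, m ≤ q. Because lcm(r, y) ≤ e, lcm(r, y) + m ≤ e + q. Then (lcm(r, y) + m) * v ≤ (e + q) * v.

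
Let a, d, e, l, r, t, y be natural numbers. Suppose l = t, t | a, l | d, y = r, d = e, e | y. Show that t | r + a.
l = t and l | d, so t | d. Since d = e, t | e. y = r and e | y, hence e | r. t | e, so t | r. t | a, so t | r + a.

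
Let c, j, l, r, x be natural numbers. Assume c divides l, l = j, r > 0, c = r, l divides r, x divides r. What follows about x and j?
x ≤ j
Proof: c = r and c divides l, hence r divides l. l divides r, so r = l. l = j, so r = j. x divides r and r > 0, therefore x ≤ r. Since r = j, x ≤ j.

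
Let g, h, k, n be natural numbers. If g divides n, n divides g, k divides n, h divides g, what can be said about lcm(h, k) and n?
lcm(h, k) divides n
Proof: Because g divides n and n divides g, g = n. h divides g, so h divides n. Since k divides n, lcm(h, k) divides n.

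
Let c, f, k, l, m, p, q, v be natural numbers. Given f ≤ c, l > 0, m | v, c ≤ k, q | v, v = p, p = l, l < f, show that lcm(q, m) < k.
v = p and p = l, so v = l. From q | v and m | v, lcm(q, m) | v. From v = l, lcm(q, m) | l. Because l > 0, lcm(q, m) ≤ l. f ≤ c and c ≤ k, hence f ≤ k. l < f, so l < k. lcm(q, m) ≤ l, so lcm(q, m) < k.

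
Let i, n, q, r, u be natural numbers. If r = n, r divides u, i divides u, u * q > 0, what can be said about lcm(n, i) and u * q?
lcm(n, i) ≤ u * q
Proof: r = n and r divides u, thus n divides u. Since i divides u, lcm(n, i) divides u. Then lcm(n, i) divides u * q. From u * q > 0, lcm(n, i) ≤ u * q.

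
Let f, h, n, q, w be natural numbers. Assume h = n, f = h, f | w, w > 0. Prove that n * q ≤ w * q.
Since f = h and f | w, h | w. w > 0, so h ≤ w. h = n, so n ≤ w. Then n * q ≤ w * q.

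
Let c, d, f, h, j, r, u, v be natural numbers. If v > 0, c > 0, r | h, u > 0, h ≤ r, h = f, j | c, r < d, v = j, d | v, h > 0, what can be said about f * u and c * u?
f * u < c * u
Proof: r | h and h > 0, therefore r ≤ h. Since h ≤ r, r = h. h = f, so r = f. d | v and v > 0, thus d ≤ v. Because v = j, d ≤ j. Since j | c and c > 0, j ≤ c. d ≤ j, so d ≤ c. From r < d, r < c. r = f, so f < c. Since u > 0, f * u < c * u.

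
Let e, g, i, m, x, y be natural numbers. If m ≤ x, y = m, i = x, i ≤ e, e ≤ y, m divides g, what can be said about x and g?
x divides g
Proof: i = x and i ≤ e, therefore x ≤ e. e ≤ y, so x ≤ y. Since y = m, x ≤ m. Since m ≤ x, m = x. From m divides g, x divides g.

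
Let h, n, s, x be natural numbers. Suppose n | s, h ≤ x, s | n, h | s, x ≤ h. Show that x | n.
s | n and n | s, hence s = n. From h ≤ x and x ≤ h, h = x. Since h | s, x | s. s = n, so x | n.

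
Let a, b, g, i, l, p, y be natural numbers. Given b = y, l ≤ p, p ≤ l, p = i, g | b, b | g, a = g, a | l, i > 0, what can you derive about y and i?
y ≤ i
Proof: Since l ≤ p and p ≤ l, l = p. Since p = i, l = i. Since g | b and b | g, g = b. a = g and a | l, hence g | l. Since g = b, b | l. l = i, so b | i. i > 0, so b ≤ i. Since b = y, y ≤ i.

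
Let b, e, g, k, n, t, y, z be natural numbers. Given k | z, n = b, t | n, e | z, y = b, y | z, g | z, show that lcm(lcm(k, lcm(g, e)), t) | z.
Since g | z and e | z, lcm(g, e) | z. Since k | z, lcm(k, lcm(g, e)) | z. n = b and t | n, hence t | b. Because y = b and y | z, b | z. t | b, so t | z. lcm(k, lcm(g, e)) | z, so lcm(lcm(k, lcm(g, e)), t) | z.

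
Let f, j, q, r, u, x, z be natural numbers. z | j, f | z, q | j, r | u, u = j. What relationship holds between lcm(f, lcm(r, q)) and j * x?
lcm(f, lcm(r, q)) | j * x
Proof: Because f | z and z | j, f | j. Since u = j and r | u, r | j. q | j, so lcm(r, q) | j. f | j, so lcm(f, lcm(r, q)) | j. Then lcm(f, lcm(r, q)) | j * x.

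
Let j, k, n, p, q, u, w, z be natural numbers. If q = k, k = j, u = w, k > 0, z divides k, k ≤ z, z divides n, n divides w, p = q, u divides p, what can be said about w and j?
w = j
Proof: p = q and q = k, therefore p = k. u = w and u divides p, therefore w divides p. Since p = k, w divides k. z divides k and k > 0, therefore z ≤ k. k ≤ z, so z = k. z divides n, so k divides n. Since n divides w, k divides w. Since w divides k, w = k. Since k = j, w = j.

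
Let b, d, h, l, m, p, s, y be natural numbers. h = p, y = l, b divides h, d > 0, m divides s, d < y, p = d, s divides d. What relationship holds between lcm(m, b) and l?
lcm(m, b) < l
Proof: m divides s and s divides d, therefore m divides d. h = p and p = d, hence h = d. Because b divides h, b divides d. Because m divides d, lcm(m, b) divides d. d > 0, so lcm(m, b) ≤ d. From y = l and d < y, d < l. lcm(m, b) ≤ d, so lcm(m, b) < l.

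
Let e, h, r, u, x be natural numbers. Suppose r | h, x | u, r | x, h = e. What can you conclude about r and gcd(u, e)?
r | gcd(u, e)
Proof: r | x and x | u, thus r | u. h = e and r | h, so r | e. Because r | u, r | gcd(u, e).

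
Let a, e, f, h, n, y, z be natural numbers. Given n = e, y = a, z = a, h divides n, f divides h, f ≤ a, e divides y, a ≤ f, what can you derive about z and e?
z = e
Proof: Because f ≤ a and a ≤ f, f = a. Since f divides h and h divides n, f divides n. Because f = a, a divides n. Since n = e, a divides e. y = a and e divides y, therefore e divides a. Since a divides e, a = e. Since z = a, z = e.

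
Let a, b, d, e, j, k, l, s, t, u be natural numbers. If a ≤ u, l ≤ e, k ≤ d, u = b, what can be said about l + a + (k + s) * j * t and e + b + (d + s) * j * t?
l + a + (k + s) * j * t ≤ e + b + (d + s) * j * t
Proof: u = b and a ≤ u, so a ≤ b. From k ≤ d, k + s ≤ d + s. By multiplying by a non-negative, (k + s) * j ≤ (d + s) * j. By multiplying by a non-negative, (k + s) * j * t ≤ (d + s) * j * t. Because a ≤ b, a + (k + s) * j * t ≤ b + (d + s) * j * t. Since l ≤ e, l + a + (k + s) * j * t ≤ e + b + (d + s) * j * t.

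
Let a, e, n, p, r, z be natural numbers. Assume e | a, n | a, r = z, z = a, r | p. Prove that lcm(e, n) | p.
Because e | a and n | a, lcm(e, n) | a. r = z and z = a, so r = a. r | p, so a | p. lcm(e, n) | a, so lcm(e, n) | p.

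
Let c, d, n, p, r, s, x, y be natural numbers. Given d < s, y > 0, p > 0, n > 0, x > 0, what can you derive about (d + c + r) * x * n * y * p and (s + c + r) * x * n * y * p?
(d + c + r) * x * n * y * p < (s + c + r) * x * n * y * p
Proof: From d < s, d + c < s + c. Then d + c + r < s + c + r. Since x > 0, (d + c + r) * x < (s + c + r) * x. Since n > 0, (d + c + r) * x * n < (s + c + r) * x * n. Because y > 0, (d + c + r) * x * n * y < (s + c + r) * x * n * y. From p > 0, (d + c + r) * x * n * y * p < (s + c + r) * x * n * y * p.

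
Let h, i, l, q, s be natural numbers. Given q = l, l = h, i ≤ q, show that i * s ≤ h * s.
q = l and l = h, hence q = h. Since i ≤ q, i ≤ h. By multiplying by a non-negative, i * s ≤ h * s.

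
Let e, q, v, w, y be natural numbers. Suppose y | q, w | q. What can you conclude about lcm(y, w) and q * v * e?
lcm(y, w) | q * v * e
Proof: y | q and w | q, so lcm(y, w) | q. Then lcm(y, w) | q * v. Then lcm(y, w) | q * v * e.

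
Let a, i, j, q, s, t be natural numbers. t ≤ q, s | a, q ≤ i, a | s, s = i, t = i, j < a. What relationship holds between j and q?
j < q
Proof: a | s and s | a, thus a = s. From s = i, a = i. t = i and t ≤ q, so i ≤ q. q ≤ i, so i = q. Since a = i, a = q. Since j < a, j < q.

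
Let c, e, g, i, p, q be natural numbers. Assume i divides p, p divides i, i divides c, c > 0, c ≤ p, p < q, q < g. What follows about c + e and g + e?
c + e < g + e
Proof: i divides p and p divides i, hence i = p. Since i divides c and c > 0, i ≤ c. i = p, so p ≤ c. c ≤ p, so p = c. p < q and q < g, hence p < g. From p = c, c < g. Then c + e < g + e.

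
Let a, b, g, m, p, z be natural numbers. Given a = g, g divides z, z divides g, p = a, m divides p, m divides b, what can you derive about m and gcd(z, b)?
m divides gcd(z, b)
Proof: From g divides z and z divides g, g = z. a = g, so a = z. Because p = a and m divides p, m divides a. Since a = z, m divides z. m divides b, so m divides gcd(z, b).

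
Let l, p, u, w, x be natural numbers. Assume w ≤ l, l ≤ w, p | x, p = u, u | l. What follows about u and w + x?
u | w + x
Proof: l ≤ w and w ≤ l, therefore l = w. u | l, so u | w. p = u and p | x, thus u | x. Since u | w, u | w + x.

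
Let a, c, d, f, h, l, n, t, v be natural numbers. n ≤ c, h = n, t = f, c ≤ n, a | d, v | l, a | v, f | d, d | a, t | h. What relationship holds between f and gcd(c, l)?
f | gcd(c, l)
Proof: From n ≤ c and c ≤ n, n = c. h = n, so h = c. From t = f and t | h, f | h. Since h = c, f | c. Because d | a and a | d, d = a. Since f | d, f | a. Because a | v, f | v. v | l, so f | l. Since f | c, f | gcd(c, l).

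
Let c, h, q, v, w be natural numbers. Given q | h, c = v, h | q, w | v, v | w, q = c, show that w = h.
h | q and q | h, so h = q. Since q = c, h = c. Since c = v, h = v. v | w and w | v, thus v = w. Since h = v, h = w. Then w = h.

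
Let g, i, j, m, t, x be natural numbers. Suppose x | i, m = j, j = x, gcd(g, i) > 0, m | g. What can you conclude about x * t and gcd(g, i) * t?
x * t ≤ gcd(g, i) * t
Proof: m = j and j = x, so m = x. m | g, so x | g. From x | i, x | gcd(g, i). gcd(g, i) > 0, so x ≤ gcd(g, i). Then x * t ≤ gcd(g, i) * t.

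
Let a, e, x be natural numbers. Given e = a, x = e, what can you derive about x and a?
x = a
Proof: x = e and e = a. By transitivity, x = a.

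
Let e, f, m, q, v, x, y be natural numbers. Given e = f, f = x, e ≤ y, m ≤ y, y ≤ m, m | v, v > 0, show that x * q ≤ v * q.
Because e = f and f = x, e = x. Because e ≤ y, x ≤ y. Because m ≤ y and y ≤ m, m = y. Since m | v, y | v. v > 0, so y ≤ v. Since x ≤ y, x ≤ v. Then x * q ≤ v * q.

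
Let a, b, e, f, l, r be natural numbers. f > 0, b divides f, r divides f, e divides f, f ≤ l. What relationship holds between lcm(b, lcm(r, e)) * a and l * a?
lcm(b, lcm(r, e)) * a ≤ l * a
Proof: From r divides f and e divides f, lcm(r, e) divides f. Since b divides f, lcm(b, lcm(r, e)) divides f. From f > 0, lcm(b, lcm(r, e)) ≤ f. f ≤ l, so lcm(b, lcm(r, e)) ≤ l. By multiplying by a non-negative, lcm(b, lcm(r, e)) * a ≤ l * a.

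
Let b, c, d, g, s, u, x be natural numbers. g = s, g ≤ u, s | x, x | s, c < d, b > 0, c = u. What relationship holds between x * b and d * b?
x * b < d * b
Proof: s | x and x | s, hence s = x. g = s, so g = x. Since g ≤ u, x ≤ u. c = u and c < d, so u < d. Since x ≤ u, x < d. Since b > 0, x * b < d * b.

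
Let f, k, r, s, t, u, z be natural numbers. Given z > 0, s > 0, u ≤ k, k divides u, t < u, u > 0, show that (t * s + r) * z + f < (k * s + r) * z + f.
k divides u and u > 0, therefore k ≤ u. u ≤ k, so u = k. Since t < u, t < k. From s > 0, by multiplying by a positive, t * s < k * s. Then t * s + r < k * s + r. From z > 0, by multiplying by a positive, (t * s + r) * z < (k * s + r) * z. Then (t * s + r) * z + f < (k * s + r) * z + f.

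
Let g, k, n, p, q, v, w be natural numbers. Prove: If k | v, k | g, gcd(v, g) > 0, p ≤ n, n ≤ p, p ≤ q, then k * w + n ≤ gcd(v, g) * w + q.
From k | v and k | g, k | gcd(v, g). From gcd(v, g) > 0, k ≤ gcd(v, g). Then k * w ≤ gcd(v, g) * w. p ≤ n and n ≤ p, therefore p = n. Since p ≤ q, n ≤ q. k * w ≤ gcd(v, g) * w, so k * w + n ≤ gcd(v, g) * w + q.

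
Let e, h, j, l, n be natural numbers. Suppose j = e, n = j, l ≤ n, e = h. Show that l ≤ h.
j = e and e = h, thus j = h. Since n = j and l ≤ n, l ≤ j. From j = h, l ≤ h.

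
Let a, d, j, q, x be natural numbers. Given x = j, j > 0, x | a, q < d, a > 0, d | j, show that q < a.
From d | j and j > 0, d ≤ j. q < d, so q < j. Because x = j and x | a, j | a. Since a > 0, j ≤ a. q < j, so q < a.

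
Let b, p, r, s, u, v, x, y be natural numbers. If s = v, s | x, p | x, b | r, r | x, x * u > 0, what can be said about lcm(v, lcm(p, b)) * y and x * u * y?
lcm(v, lcm(p, b)) * y ≤ x * u * y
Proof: From s = v and s | x, v | x. b | r and r | x, hence b | x. p | x, so lcm(p, b) | x. Since v | x, lcm(v, lcm(p, b)) | x. Then lcm(v, lcm(p, b)) | x * u. Since x * u > 0, lcm(v, lcm(p, b)) ≤ x * u. Then lcm(v, lcm(p, b)) * y ≤ x * u * y.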